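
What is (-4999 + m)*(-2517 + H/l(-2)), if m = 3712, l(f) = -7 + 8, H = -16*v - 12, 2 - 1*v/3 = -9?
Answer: 3934359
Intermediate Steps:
v = 33 (v = 6 - 3*(-9) = 6 + 27 = 33)
H = -540 (H = -16*33 - 12 = -528 - 12 = -540)
l(f) = 1
(-4999 + m)*(-2517 + H/l(-2)) = (-4999 + 3712)*(-2517 - 540/1) = -1287*(-2517 - 540*1) = -1287*(-2517 - 540) = -1287*(-3057) = 3934359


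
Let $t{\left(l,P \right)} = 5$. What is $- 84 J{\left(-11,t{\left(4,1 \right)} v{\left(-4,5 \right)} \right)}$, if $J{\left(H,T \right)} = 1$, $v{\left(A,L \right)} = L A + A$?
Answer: $-84$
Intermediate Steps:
$v{\left(A,L \right)} = A + A L$ ($v{\left(A,L \right)} = A L + A = A + A L$)
$- 84 J{\left(-11,t{\left(4,1 \right)} v{\left(-4,5 \right)} \right)} = \left(-84\right) 1 = -84$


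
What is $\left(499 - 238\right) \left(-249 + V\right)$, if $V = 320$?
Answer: $18531$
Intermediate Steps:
$\left(499 - 238\right) \left(-249 + V\right) = \left(499 - 238\right) \left(-249 + 320\right) = 261 \cdot 71 = 18531$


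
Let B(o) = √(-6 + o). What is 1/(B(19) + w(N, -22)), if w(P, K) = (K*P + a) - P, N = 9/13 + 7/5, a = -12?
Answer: -254020/15217539 - 4225*√13/15217539 ≈ -0.017694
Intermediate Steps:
N = 136/65 (N = 9*(1/13) + 7*(⅕) = 9/13 + 7/5 = 136/65 ≈ 2.0923)
w(P, K) = -12 - P + K*P (w(P, K) = (K*P - 12) - P = (-12 + K*P) - P = -12 - P + K*P)
1/(B(19) + w(N, -22)) = 1/(√(-6 + 19) + (-12 - 1*136/65 - 22*136/65)) = 1/(√13 + (-12 - 136/65 - 2992/65)) = 1/(√13 - 3908/65) = 1/(-3908/65 + √13)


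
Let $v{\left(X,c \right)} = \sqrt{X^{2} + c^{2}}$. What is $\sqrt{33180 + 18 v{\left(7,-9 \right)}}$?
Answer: $\sqrt{33180 + 18 \sqrt{130}} \approx 182.72$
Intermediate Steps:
$\sqrt{33180 + 18 v{\left(7,-9 \right)}} = \sqrt{33180 + 18 \sqrt{7^{2} + \left(-9\right)^{2}}} = \sqrt{33180 + 18 \sqrt{49 + 81}} = \sqrt{33180 + 18 \sqrt{130}}$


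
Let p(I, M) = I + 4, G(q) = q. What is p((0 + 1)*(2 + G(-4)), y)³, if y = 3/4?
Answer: 8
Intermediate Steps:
y = ¾ (y = 3*(¼) = ¾ ≈ 0.75000)
p(I, M) = 4 + I
p((0 + 1)*(2 + G(-4)), y)³ = (4 + (0 + 1)*(2 - 4))³ = (4 + 1*(-2))³ = (4 - 2)³ = 2³ = 8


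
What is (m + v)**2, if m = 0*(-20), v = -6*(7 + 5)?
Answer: 5184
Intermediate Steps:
v = -72 (v = -6*12 = -72)
m = 0
(m + v)**2 = (0 - 72)**2 = (-72)**2 = 5184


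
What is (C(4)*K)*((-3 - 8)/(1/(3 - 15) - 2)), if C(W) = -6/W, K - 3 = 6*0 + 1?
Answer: -792/25 ≈ -31.680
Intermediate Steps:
K = 4 (K = 3 + (6*0 + 1) = 3 + (0 + 1) = 3 + 1 = 4)
(C(4)*K)*((-3 - 8)/(1/(3 - 15) - 2)) = (-6/4*4)*((-3 - 8)/(1/(3 - 15) - 2)) = (-6*¼*4)*(-11/(1/(-12) - 2)) = (-3/2*4)*(-11/(-1/12 - 2)) = -(-66)/(-25/12) = -(-66)*(-12)/25 = -6*132/25 = -792/25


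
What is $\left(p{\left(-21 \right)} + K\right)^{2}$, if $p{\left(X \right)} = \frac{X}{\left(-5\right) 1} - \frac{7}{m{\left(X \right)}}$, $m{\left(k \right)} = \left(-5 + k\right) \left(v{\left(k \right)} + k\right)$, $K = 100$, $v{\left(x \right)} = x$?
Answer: $\frac{6604975441}{608400} \approx 10856.0$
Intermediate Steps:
$m{\left(k \right)} = 2 k \left(-5 + k\right)$ ($m{\left(k \right)} = \left(-5 + k\right) \left(k + k\right) = \left(-5 + k\right) 2 k = 2 k \left(-5 + k\right)$)
$p{\left(X \right)} = - \frac{X}{5} - \frac{7}{2 X \left(-5 + X\right)}$ ($p{\left(X \right)} = \frac{X}{\left(-5\right) 1} - \frac{7}{2 X \left(-5 + X\right)} = \frac{X}{-5} - 7 \frac{1}{2 X \left(-5 + X\right)} = X \left(- \frac{1}{5}\right) - \frac{7}{2 X \left(-5 + X\right)} = - \frac{X}{5} - \frac{7}{2 X \left(-5 + X\right)}$)
$\left(p{\left(-21 \right)} + K\right)^{2} = \left(\frac{-35 - 2 \left(-21\right)^{2} \left(-5 - 21\right)}{10 \left(-21\right) \left(-5 - 21\right)} + 100\right)^{2} = \left(\frac{1}{10} \left(- \frac{1}{21}\right) \frac{1}{-26} \left(-35 - 882 \left(-26\right)\right) + 100\right)^{2} = \left(\frac{1}{10} \left(- \frac{1}{21}\right) \left(- \frac{1}{26}\right) \left(-35 + 22932\right) + 100\right)^{2} = \left(\frac{1}{10} \left(- \frac{1}{21}\right) \left(- \frac{1}{26}\right) 22897 + 100\right)^{2} = \left(\frac{3271}{780} + 100\right)^{2} = \left(\frac{81271}{780}\right)^{2} = \frac{6604975441}{608400}$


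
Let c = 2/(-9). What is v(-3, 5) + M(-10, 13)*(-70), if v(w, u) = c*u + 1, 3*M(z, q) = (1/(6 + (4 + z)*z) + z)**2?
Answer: -15200561/6534 ≈ -2326.4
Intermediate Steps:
M(z, q) = (z + 1/(6 + z*(4 + z)))**2/3 (M(z, q) = (1/(6 + (4 + z)*z) + z)**2/3 = (1/(6 + z*(4 + z)) + z)**2/3 = (z + 1/(6 + z*(4 + z)))**2/3)
c = -2/9 (c = 2*(-1/9) = -2/9 ≈ -0.22222)
v(w, u) = 1 - 2*u/9 (v(w, u) = -2*u/9 + 1 = 1 - 2*u/9)
v(-3, 5) + M(-10, 13)*(-70) = (1 - 2/9*5) + ((1 + (-10)**3 + 4*(-10)**2 + 6*(-10))**2/(3*(6 + (-10)**2 + 4*(-10))**2))*(-70) = (1 - 10/9) + ((1 - 1000 + 4*100 - 60)**2/(3*(6 + 100 - 40)**2))*(-70) = -1/9 + ((1/3)*(1 - 1000 + 400 - 60)**2/66**2)*(-70) = -1/9 + ((1/3)*(1/4356)*(-659)**2)*(-70) = -1/9 + ((1/3)*(1/4356)*434281)*(-70) = -1/9 + (434281/13068)*(-70) = -1/9 - 15199835/6534 = -15200561/6534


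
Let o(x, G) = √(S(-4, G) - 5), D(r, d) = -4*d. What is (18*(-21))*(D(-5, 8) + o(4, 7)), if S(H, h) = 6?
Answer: 11718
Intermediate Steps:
o(x, G) = 1 (o(x, G) = √(6 - 5) = √1 = 1)
(18*(-21))*(D(-5, 8) + o(4, 7)) = (18*(-21))*(-4*8 + 1) = -378*(-32 + 1) = -378*(-31) = 11718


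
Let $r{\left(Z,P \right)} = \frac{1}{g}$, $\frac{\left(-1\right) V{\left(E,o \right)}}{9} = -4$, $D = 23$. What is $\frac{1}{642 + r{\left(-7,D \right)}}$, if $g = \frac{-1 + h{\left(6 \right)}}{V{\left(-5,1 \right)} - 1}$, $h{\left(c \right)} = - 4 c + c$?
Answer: $\frac{19}{12163} \approx 0.0015621$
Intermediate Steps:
$h{\left(c \right)} = - 3 c$
$V{\left(E,o \right)} = 36$ ($V{\left(E,o \right)} = \left(-9\right) \left(-4\right) = 36$)
$g = - \frac{19}{35}$ ($g = \frac{-1 - 18}{36 - 1} = \frac{-1 - 18}{35} = \left(-19\right) \frac{1}{35} = - \frac{19}{35} \approx -0.54286$)
$r{\left(Z,P \right)} = - \frac{35}{19}$ ($r{\left(Z,P \right)} = \frac{1}{- \frac{19}{35}} = - \frac{35}{19}$)
$\frac{1}{642 + r{\left(-7,D \right)}} = \frac{1}{642 - \frac{35}{19}} = \frac{1}{\frac{12163}{19}} = \frac{19}{12163}$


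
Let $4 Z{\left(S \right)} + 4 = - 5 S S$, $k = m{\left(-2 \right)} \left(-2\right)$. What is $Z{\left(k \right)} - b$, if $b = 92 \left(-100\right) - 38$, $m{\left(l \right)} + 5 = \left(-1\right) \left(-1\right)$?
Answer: $9157$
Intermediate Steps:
$m{\left(l \right)} = -4$ ($m{\left(l \right)} = -5 - -1 = -5 + 1 = -4$)
$k = 8$ ($k = \left(-4\right) \left(-2\right) = 8$)
$Z{\left(S \right)} = -1 - \frac{5 S^{2}}{4}$ ($Z{\left(S \right)} = -1 + \frac{- 5 S S}{4} = -1 + \frac{\left(-5\right) S^{2}}{4} = -1 - \frac{5 S^{2}}{4}$)
$b = -9238$ ($b = -9200 - 38 = -9238$)
$Z{\left(k \right)} - b = \left(-1 - \frac{5 \cdot 8^{2}}{4}\right) - -9238 = \left(-1 - 80\right) + 9238 = -81 + 9238 = 9157$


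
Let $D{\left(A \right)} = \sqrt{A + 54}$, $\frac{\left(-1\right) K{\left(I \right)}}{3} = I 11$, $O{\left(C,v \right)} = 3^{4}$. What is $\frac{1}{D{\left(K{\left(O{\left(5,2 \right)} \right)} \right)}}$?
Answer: $- \frac{i \sqrt{291}}{873} \approx - 0.01954 i$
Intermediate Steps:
$O{\left(C,v \right)} = 81$
$K{\left(I \right)} = - 33 I$ ($K{\left(I \right)} = - 3 I 11 = - 3 \cdot 11 I = - 33 I$)
$D{\left(A \right)} = \sqrt{54 + A}$
$\frac{1}{D{\left(K{\left(O{\left(5,2 \right)} \right)} \right)}} = \frac{1}{\sqrt{54 - 2673}} = \frac{1}{\sqrt{-2619}} = \frac{1}{3 i \sqrt{291}} = - \frac{i \sqrt{291}}{873}$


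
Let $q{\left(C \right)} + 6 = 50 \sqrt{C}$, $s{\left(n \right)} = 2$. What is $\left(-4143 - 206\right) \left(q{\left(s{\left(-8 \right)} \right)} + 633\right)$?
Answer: $-2726823 - 217450 \sqrt{2} \approx -3.0343 \cdot 10^{6}$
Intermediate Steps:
$q{\left(C \right)} = -6 + 50 \sqrt{C}$
$\left(-4143 - 206\right) \left(q{\left(s{\left(-8 \right)} \right)} + 633\right) = \left(-4143 - 206\right) \left(\left(-6 + 50 \sqrt{2}\right) + 633\right) = \left(-4143 + \left(-1606 + 1400\right)\right) \left(627 + 50 \sqrt{2}\right) = \left(-4143 - 206\right) \left(627 + 50 \sqrt{2}\right) = - 4349 \left(627 + 50 \sqrt{2}\right) = -2726823 - 217450 \sqrt{2}$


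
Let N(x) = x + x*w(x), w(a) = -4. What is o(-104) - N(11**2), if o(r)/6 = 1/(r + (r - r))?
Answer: 18873/52 ≈ 362.94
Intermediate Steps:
N(x) = -3*x (N(x) = x + x*(-4) = x - 4*x = -3*x)
o(r) = 6/r (o(r) = 6/(r + (r - r)) = 6/(r + 0) = 6/r)
o(-104) - N(11**2) = 6/(-104) - (-3)*11**2 = 6*(-1/104) - (-3)*121 = -3/52 - 1*(-363) = -3/52 + 363 = 18873/52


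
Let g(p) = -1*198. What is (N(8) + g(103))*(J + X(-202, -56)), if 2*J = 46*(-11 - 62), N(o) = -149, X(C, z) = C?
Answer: 652707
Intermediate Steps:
J = -1679 (J = (46*(-11 - 62))/2 = (46*(-73))/2 = (½)*(-3358) = -1679)
g(p) = -198
(N(8) + g(103))*(J + X(-202, -56)) = (-149 - 198)*(-1679 - 202) = -347*(-1881) = 652707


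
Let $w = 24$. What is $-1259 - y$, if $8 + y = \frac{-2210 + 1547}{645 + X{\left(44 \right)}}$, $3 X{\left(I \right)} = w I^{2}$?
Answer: $- \frac{91320}{73} \approx -1251.0$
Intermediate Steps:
$X{\left(I \right)} = 8 I^{2}$ ($X{\left(I \right)} = \frac{24 I^{2}}{3} = 8 I^{2}$)
$y = - \frac{587}{73}$ ($y = -8 + \frac{-2210 + 1547}{645 + 8 \cdot 44^{2}} = -8 - \frac{663}{645 + 8 \cdot 1936} = -8 - \frac{663}{645 + 15488} = -8 - \frac{663}{16133} = -8 - \frac{3}{73} = - \frac{587}{73} \approx -8.0411$)
$-1259 - y = -1259 - - \frac{587}{73} = -1259 + \frac{587}{73} = - \frac{91320}{73}$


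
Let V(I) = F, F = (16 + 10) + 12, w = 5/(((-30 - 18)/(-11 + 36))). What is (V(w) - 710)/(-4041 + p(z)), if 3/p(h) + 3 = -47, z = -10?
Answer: 11200/67351 ≈ 0.16629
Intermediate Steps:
p(h) = -3/50 (p(h) = 3/(-3 - 47) = 3/(-50) = 3*(-1/50) = -3/50)
w = -125/48 (w = 5/((-48/25)) = 5/((-48*1/25)) = 5/(-48/25) = 5*(-25/48) = -125/48 ≈ -2.6042)
F = 38 (F = 26 + 12 = 38)
V(I) = 38
(V(w) - 710)/(-4041 + p(z)) = (38 - 710)/(-4041 - 3/50) = -672/(-202053/50) = -672*(-50/202053) = 11200/67351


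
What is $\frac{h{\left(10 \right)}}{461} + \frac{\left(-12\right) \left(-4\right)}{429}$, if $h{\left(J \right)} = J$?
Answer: $\frac{8806}{65923} \approx 0.13358$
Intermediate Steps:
$\frac{h{\left(10 \right)}}{461} + \frac{\left(-12\right) \left(-4\right)}{429} = \frac{10}{461} + \frac{\left(-12\right) \left(-4\right)}{429} = 10 \cdot \frac{1}{461} + 48 \cdot \frac{1}{429} = \frac{10}{461} + \frac{16}{143} = \frac{8806}{65923}$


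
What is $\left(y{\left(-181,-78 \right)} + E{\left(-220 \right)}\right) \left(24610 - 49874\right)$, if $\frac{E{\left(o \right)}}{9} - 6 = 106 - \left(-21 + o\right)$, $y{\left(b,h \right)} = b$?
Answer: $-75690944$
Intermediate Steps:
$E{\left(o \right)} = 1197 - 9 o$ ($E{\left(o \right)} = 54 + 9 \left(106 - \left(-21 + o\right)\right) = 54 + 9 \left(127 - o\right) = 54 - \left(-1143 + 9 o\right) = 1197 - 9 o$)
$\left(y{\left(-181,-78 \right)} + E{\left(-220 \right)}\right) \left(24610 - 49874\right) = \left(-181 + \left(1197 - -1980\right)\right) \left(24610 - 49874\right) = \left(-181 + \left(1197 + 1980\right)\right) \left(-25264\right) = \left(-181 + 3177\right) \left(-25264\right) = 2996 \left(-25264\right) = -75690944$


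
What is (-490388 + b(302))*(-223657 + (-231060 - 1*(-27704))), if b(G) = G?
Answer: 209273093118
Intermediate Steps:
(-490388 + b(302))*(-223657 + (-231060 - 1*(-27704))) = (-490388 + 302)*(-223657 + (-231060 - 1*(-27704))) = -490086*(-223657 + (-231060 + 27704)) = -490086*(-223657 - 203356) = -490086*(-427013) = 209273093118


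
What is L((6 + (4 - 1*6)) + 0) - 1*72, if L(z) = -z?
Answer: -76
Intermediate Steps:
L((6 + (4 - 1*6)) + 0) - 1*72 = -((6 + (4 - 1*6)) + 0) - 1*72 = -((6 + (4 - 6)) + 0) - 72 = -((6 - 2) + 0) - 72 = -(4 + 0) - 72 = -1*4 - 72 = -4 - 72 = -76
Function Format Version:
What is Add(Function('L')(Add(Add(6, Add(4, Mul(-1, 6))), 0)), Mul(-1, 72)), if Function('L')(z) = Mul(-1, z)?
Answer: -76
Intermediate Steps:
Add(Function('L')(Add(Add(6, Add(4, Mul(-1, 6))), 0)), Mul(-1, 72)) = Add(Mul(-1, Add(Add(6, Add(4, Mul(-1, 6))), 0)), Mul(-1, 72)) = Add(Mul(-1, Add(Add(6, Add(4, -6)), 0)), -72) = Add(Mul(-1, Add(Add(6, -2), 0)), -72) = Add(Mul(-1, Add(4, 0)), -72) = Add(Mul(-1, 4), -72) = Add(-4, -72) = -76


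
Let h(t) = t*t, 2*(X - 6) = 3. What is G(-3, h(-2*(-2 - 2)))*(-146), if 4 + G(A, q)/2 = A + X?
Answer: -146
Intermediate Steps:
X = 15/2 (X = 6 + (1/2)*3 = 6 + 3/2 = 15/2 ≈ 7.5000)
h(t) = t**2
G(A, q) = 7 + 2*A (G(A, q) = -8 + 2*(A + 15/2) = -8 + 2*(15/2 + A) = -8 + (15 + 2*A) = 7 + 2*A)
G(-3, h(-2*(-2 - 2)))*(-146) = (7 + 2*(-3))*(-146) = (7 - 6)*(-146) = 1*(-146) = -146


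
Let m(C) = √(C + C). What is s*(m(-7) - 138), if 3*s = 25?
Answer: -1150 + 25*I*√14/3 ≈ -1150.0 + 31.18*I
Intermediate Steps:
s = 25/3 (s = (⅓)*25 = 25/3 ≈ 8.3333)
m(C) = √2*√C (m(C) = √(2*C) = √2*√C)
s*(m(-7) - 138) = 25*(√2*√(-7) - 138)/3 = 25*(√2*(I*√7) - 138)/3 = 25*(I*√14 - 138)/3 = 25*(-138 + I*√14)/3 = -1150 + 25*I*√14/3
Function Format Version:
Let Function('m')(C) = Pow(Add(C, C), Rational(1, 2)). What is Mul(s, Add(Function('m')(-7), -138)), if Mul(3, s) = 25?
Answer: Add(-1150, Mul(Rational(25, 3), I, Pow(14, Rational(1, 2)))) ≈ Add(-1150.0, Mul(31.180, I))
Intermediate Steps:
s = Rational(25, 3) (s = Mul(Rational(1, 3), 25) = Rational(25, 3) ≈ 8.3333)
Function('m')(C) = Mul(Pow(2, Rational(1, 2)), Pow(C, Rational(1, 2))) (Function('m')(C) = Pow(Mul(2, C), Rational(1, 2)) = Mul(Pow(2, Rational(1, 2)), Pow(C, Rational(1, 2))))
Mul(s, Add(Function('m')(-7), -138)) = Mul(Rational(25, 3), Add(Mul(Pow(2, Rational(1, 2)), Pow(-7, Rational(1, 2))), -138)) = Mul(Rational(25, 3), Add(Mul(Pow(2, Rational(1, 2)), Mul(I, Pow(7, Rational(1, 2)))), -138)) = Mul(Rational(25, 3), Add(Mul(I, Pow(14, Rational(1, 2))), -138)) = Mul(Rational(25, 3), Add(-138, Mul(I, Pow(14, Rational(1, 2))))) = Add(-1150, Mul(Rational(25, 3), I, Pow(14, Rational(1, 2))))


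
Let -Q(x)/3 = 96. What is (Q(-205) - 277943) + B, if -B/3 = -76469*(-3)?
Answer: -966452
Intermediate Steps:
B = -688221 (B = -(-229407)*(-3) = -3*229407 = -688221)
Q(x) = -288 (Q(x) = -3*96 = -288)
(Q(-205) - 277943) + B = (-288 - 277943) - 688221 = -278231 - 688221 = -966452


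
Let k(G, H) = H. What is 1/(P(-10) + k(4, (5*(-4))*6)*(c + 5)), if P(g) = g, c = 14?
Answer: -1/2290 ≈ -0.00043668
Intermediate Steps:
1/(P(-10) + k(4, (5*(-4))*6)*(c + 5)) = 1/(-10 + ((5*(-4))*6)*(14 + 5)) = 1/(-10 - 20*6*19) = 1/(-10 - 120*19) = 1/(-10 - 2280) = 1/(-2290) = -1/2290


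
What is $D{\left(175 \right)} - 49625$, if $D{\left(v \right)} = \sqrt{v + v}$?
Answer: $-49625 + 5 \sqrt{14} \approx -49606.0$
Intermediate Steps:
$D{\left(v \right)} = \sqrt{2} \sqrt{v}$ ($D{\left(v \right)} = \sqrt{2 v} = \sqrt{2} \sqrt{v}$)
$D{\left(175 \right)} - 49625 = \sqrt{2} \sqrt{175} - 49625 = \sqrt{2} \cdot 5 \sqrt{7} - 49625 = 5 \sqrt{14} - 49625 = -49625 + 5 \sqrt{14}$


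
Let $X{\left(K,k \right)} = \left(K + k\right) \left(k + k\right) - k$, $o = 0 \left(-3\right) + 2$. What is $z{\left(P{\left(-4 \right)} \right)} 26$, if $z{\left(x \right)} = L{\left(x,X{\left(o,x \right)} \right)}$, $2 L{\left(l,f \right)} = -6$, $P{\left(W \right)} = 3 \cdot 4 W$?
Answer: $-78$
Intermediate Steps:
$o = 2$ ($o = 0 + 2 = 2$)
$X{\left(K,k \right)} = - k + 2 k \left(K + k\right)$ ($X{\left(K,k \right)} = \left(K + k\right) 2 k - k = 2 k \left(K + k\right) - k = - k + 2 k \left(K + k\right)$)
$P{\left(W \right)} = 12 W$
$L{\left(l,f \right)} = -3$ ($L{\left(l,f \right)} = \frac{1}{2} \left(-6\right) = -3$)
$z{\left(x \right)} = -3$
$z{\left(P{\left(-4 \right)} \right)} 26 = \left(-3\right) 26 = -78$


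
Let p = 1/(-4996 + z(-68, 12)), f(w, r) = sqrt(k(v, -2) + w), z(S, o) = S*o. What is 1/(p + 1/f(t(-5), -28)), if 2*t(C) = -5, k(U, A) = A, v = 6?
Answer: -52308/67558697 + 101338032*I*sqrt(2)/67558697 ≈ -0.00077426 + 2.1213*I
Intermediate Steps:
t(C) = -5/2 (t(C) = (1/2)*(-5) = -5/2)
f(w, r) = sqrt(-2 + w)
p = -1/5812 (p = 1/(-4996 - 68*12) = 1/(-4996 - 816) = 1/(-5812) = -1/5812 ≈ -0.00017206)
1/(p + 1/f(t(-5), -28)) = 1/(-1/5812 + 1/(sqrt(-2 - 5/2))) = 1/(-1/5812 + 1/(sqrt(-9/2))) = 1/(-1/5812 + 1/(3*I*sqrt(2)/2)) = 1/(-1/5812 - I*sqrt(2)/3)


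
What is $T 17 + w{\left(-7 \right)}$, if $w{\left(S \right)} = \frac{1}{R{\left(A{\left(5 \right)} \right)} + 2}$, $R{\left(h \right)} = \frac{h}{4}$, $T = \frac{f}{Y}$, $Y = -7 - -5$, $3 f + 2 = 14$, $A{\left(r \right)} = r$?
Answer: $- \frac{438}{13} \approx -33.692$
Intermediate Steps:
$f = 4$ ($f = - \frac{2}{3} + \frac{1}{3} \cdot 14 = - \frac{2}{3} + \frac{14}{3} = 4$)
$Y = -2$ ($Y = -7 + 5 = -2$)
$T = -2$ ($T = \frac{4}{-2} = 4 \left(- \frac{1}{2}\right) = -2$)
$R{\left(h \right)} = \frac{h}{4}$ ($R{\left(h \right)} = h \frac{1}{4} = \frac{h}{4}$)
$w{\left(S \right)} = \frac{4}{13}$ ($w{\left(S \right)} = \frac{1}{\frac{1}{4} \cdot 5 + 2} = \frac{1}{\frac{5}{4} + 2} = \frac{1}{\frac{13}{4}} = \frac{4}{13}$)
$T 17 + w{\left(-7 \right)} = \left(-2\right) 17 + \frac{4}{13} = -34 + \frac{4}{13} = - \frac{438}{13}$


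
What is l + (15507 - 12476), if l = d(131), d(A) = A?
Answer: 3162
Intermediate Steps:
l = 131
l + (15507 - 12476) = 131 + (15507 - 12476) = 131 + 3031 = 3162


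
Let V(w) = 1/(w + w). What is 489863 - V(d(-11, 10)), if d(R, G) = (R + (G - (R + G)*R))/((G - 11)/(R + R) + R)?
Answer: 258647423/528 ≈ 4.8986e+5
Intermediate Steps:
d(R, G) = (G + R - R*(G + R))/(R + (-11 + G)/(2*R)) (d(R, G) = (R + (G - (G + R)*R))/((-11 + G)/((2*R)) + R) = (R + (G - R*(G + R)))/((-11 + G)*(1/(2*R)) + R) = (R + (G - R*(G + R)))/((-11 + G)/(2*R) + R) = (G + R - R*(G + R))/(R + (-11 + G)/(2*R)))
V(w) = 1/(2*w)
489863 - V(d(-11, 10)) = 489863 - 1/(2*(2*(-11)*(10 - 11 - 1*(-11)**2 - 1*10*(-11))/(-11 + 10 + 2*(-11)**2))) = 489863 - 1/(2*(2*(-11)*(10 - 11 - 1*121 + 110)/(-11 + 10 + 2*121))) = 489863 - 1/(2*(2*(-11)*(10 - 11 - 121 + 110)/(-11 + 10 + 242))) = 489863 - 1/(2*(2*(-11)*(-12)/241)) = 489863 - 1/(2*(2*(-11)*(1/241)*(-12))) = 489863 - 1/(2*264/241) = 489863 - 241/(2*264) = 489863 - 1*241/528 = 489863 - 241/528 = 258647423/528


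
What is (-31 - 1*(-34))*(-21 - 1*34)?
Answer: -165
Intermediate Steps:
(-31 - 1*(-34))*(-21 - 1*34) = (-31 + 34)*(-21 - 34) = 3*(-55) = -165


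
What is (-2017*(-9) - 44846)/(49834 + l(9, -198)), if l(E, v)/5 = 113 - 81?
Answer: -26693/49994 ≈ -0.53392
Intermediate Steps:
l(E, v) = 160 (l(E, v) = 5*(113 - 81) = 5*32 = 160)
(-2017*(-9) - 44846)/(49834 + l(9, -198)) = (-2017*(-9) - 44846)/(49834 + 160) = (18153 - 44846)/49994 = -26693*1/49994 = -26693/49994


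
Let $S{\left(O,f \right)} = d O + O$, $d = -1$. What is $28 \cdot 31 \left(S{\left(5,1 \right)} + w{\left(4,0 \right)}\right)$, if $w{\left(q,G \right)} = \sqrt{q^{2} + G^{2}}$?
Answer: $3472$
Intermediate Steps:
$S{\left(O,f \right)} = 0$ ($S{\left(O,f \right)} = - O + O = 0$)
$w{\left(q,G \right)} = \sqrt{G^{2} + q^{2}}$
$28 \cdot 31 \left(S{\left(5,1 \right)} + w{\left(4,0 \right)}\right) = 28 \cdot 31 \left(0 + \sqrt{0^{2} + 4^{2}}\right) = 868 \left(0 + \sqrt{0 + 16}\right) = 868 \left(0 + \sqrt{16}\right) = 868 \left(0 + 4\right) = 868 \cdot 4 = 3472$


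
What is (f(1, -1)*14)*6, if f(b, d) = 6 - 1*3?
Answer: 252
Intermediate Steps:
f(b, d) = 3 (f(b, d) = 6 - 3 = 3)
(f(1, -1)*14)*6 = (3*14)*6 = 42*6 = 252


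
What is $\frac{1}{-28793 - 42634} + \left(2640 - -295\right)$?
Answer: $\frac{209638244}{71427} \approx 2935.0$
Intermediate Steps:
$\frac{1}{-28793 - 42634} + \left(2640 - -295\right) = \frac{1}{-71427} + \left(2640 + 295\right) = - \frac{1}{71427} + 2935 = \frac{209638244}{71427}$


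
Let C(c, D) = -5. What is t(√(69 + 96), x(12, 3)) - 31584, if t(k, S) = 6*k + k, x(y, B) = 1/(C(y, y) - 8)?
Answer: -31584 + 7*√165 ≈ -31494.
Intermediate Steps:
x(y, B) = -1/13 (x(y, B) = 1/(-5 - 8) = 1/(-13) = -1/13)
t(k, S) = 7*k
t(√(69 + 96), x(12, 3)) - 31584 = 7*√(69 + 96) - 31584 = 7*√165 - 31584 = -31584 + 7*√165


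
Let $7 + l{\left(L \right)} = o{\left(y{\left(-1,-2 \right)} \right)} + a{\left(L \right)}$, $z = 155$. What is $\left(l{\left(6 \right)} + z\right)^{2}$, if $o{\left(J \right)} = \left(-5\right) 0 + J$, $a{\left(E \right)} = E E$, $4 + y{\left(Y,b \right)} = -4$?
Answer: $30976$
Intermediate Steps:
$y{\left(Y,b \right)} = -8$ ($y{\left(Y,b \right)} = -4 - 4 = -8$)
$a{\left(E \right)} = E^{2}$
$o{\left(J \right)} = J$ ($o{\left(J \right)} = 0 + J = J$)
$l{\left(L \right)} = -15 + L^{2}$ ($l{\left(L \right)} = -7 + \left(-8 + L^{2}\right) = -15 + L^{2}$)
$\left(l{\left(6 \right)} + z\right)^{2} = \left(\left(-15 + 6^{2}\right) + 155\right)^{2} = \left(\left(-15 + 36\right) + 155\right)^{2} = \left(21 + 155\right)^{2} = 176^{2} = 30976$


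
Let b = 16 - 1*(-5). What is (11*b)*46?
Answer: 10626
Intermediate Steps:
b = 21 (b = 16 + 5 = 21)
(11*b)*46 = (11*21)*46 = 231*46 = 10626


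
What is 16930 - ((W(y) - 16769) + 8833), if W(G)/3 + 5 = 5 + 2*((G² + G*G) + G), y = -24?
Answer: 18098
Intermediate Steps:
W(G) = 6*G + 12*G² (W(G) = -15 + 3*(5 + 2*((G² + G*G) + G)) = -15 + 3*(5 + 2*((G² + G²) + G)) = -15 + 3*(5 + 2*(2*G² + G)) = -15 + 3*(5 + 2*(G + 2*G²)) = -15 + 3*(5 + (2*G + 4*G²)) = -15 + 3*(5 + 2*G + 4*G²) = -15 + (15 + 6*G + 12*G²) = 6*G + 12*G²)
16930 - ((W(y) - 16769) + 8833) = 16930 - ((6*(-24)*(1 + 2*(-24)) - 16769) + 8833) = 16930 - ((6*(-24)*(1 - 48) - 16769) + 8833) = 16930 - ((6*(-24)*(-47) - 16769) + 8833) = 16930 - ((6768 - 16769) + 8833) = 16930 - (-10001 + 8833) = 16930 - 1*(-1168) = 16930 + 1168 = 18098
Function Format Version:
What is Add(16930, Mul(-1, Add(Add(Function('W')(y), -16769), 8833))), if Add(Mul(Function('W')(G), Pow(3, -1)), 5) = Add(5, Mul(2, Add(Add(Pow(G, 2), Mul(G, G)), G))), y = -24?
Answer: 18098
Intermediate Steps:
Function('W')(G) = Add(Mul(6, G), Mul(12, Pow(G, 2))) (Function('W')(G) = Add(-15, Mul(3, Add(5, Mul(2, Add(Add(Pow(G, 2), Mul(G, G)), G))))) = Add(-15, Mul(3, Add(5, Mul(2, Add(Add(Pow(G, 2), Pow(G, 2)), G))))) = Add(-15, Mul(3, Add(5, Mul(2, Add(Mul(2, Pow(G, 2)), G))))) = Add(-15, Mul(3, Add(5, Mul(2, Add(G, Mul(2, Pow(G, 2))))))) = Add(-15, Mul(3, Add(5, Add(Mul(2, G), Mul(4, Pow(G, 2)))))) = Add(-15, Mul(3, Add(5, Mul(2, G), Mul(4, Pow(G, 2))))) = Add(-15, Add(15, Mul(6, G), Mul(12, Pow(G, 2)))) = Add(Mul(6, G), Mul(12, Pow(G, 2))))
Add(16930, Mul(-1, Add(Add(Function('W')(y), -16769), 8833))) = Add(16930, Mul(-1, Add(Add(Mul(6, -24, Add(1, Mul(2, -24))), -16769), 8833))) = Add(16930, Mul(-1, Add(Add(Mul(6, -24, Add(1, -48)), -16769), 8833))) = Add(16930, Mul(-1, Add(Add(Mul(6, -24, -47), -16769), 8833))) = Add(16930, Mul(-1, Add(Add(6768, -16769), 8833))) = Add(16930, Mul(-1, Add(-10001, 8833))) = Add(16930, Mul(-1, -1168)) = Add(16930, 1168) = 18098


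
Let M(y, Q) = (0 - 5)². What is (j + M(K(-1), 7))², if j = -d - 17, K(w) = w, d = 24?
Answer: 256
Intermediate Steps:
M(y, Q) = 25 (M(y, Q) = (-5)² = 25)
j = -41 (j = -1*24 - 17 = -24 - 17 = -41)
(j + M(K(-1), 7))² = (-41 + 25)² = (-16)² = 256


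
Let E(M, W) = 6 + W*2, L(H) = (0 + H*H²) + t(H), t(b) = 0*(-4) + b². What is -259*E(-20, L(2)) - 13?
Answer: -7783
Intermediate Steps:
t(b) = b² (t(b) = 0 + b² = b²)
L(H) = H² + H³ (L(H) = (0 + H*H²) + H² = (0 + H³) + H² = H³ + H² = H² + H³)
E(M, W) = 6 + 2*W
-259*E(-20, L(2)) - 13 = -259*(6 + 2*(2²*(1 + 2))) - 13 = -259*(6 + 2*(4*3)) - 13 = -259*(6 + 2*12) - 13 = -259*(6 + 24) - 13 = -259*30 - 13 = -7770 - 13 = -7783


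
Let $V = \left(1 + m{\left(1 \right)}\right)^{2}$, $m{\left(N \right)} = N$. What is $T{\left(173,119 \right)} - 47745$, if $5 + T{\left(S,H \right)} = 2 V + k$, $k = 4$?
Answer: $-47738$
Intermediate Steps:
$V = 4$ ($V = \left(1 + 1\right)^{2} = 2^{2} = 4$)
$T{\left(S,H \right)} = 7$ ($T{\left(S,H \right)} = -5 + \left(2 \cdot 4 + 4\right) = -5 + \left(8 + 4\right) = -5 + 12 = 7$)
$T{\left(173,119 \right)} - 47745 = 7 - 47745 = -47738$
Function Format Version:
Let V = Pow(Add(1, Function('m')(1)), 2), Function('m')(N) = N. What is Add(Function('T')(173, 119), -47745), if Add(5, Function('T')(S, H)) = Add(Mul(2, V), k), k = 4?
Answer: -47738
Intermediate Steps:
V = 4 (V = Pow(Add(1, 1), 2) = Pow(2, 2) = 4)
Function('T')(S, H) = 7 (Function('T')(S, H) = Add(-5, Add(Mul(2, 4), 4)) = Add(-5, Add(8, 4)) = Add(-5, 12) = 7)
Add(Function('T')(173, 119), -47745) = Add(7, -47745) = -47738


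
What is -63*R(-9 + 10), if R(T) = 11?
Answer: -693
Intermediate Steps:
-63*R(-9 + 10) = -63*11 = -693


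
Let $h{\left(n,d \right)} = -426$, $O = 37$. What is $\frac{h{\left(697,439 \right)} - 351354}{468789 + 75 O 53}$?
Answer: $- \frac{29315}{51322} \approx -0.5712$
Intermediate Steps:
$\frac{h{\left(697,439 \right)} - 351354}{468789 + 75 O 53} = \frac{-426 - 351354}{468789 + 75 \cdot 37 \cdot 53} = - \frac{351780}{468789 + 2775 \cdot 53} = - \frac{351780}{468789 + 147075} = - \frac{351780}{615864} = \left(-351780\right) \frac{1}{615864} = - \frac{29315}{51322}$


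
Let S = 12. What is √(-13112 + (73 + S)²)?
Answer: 29*I*√7 ≈ 76.727*I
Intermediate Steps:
√(-13112 + (73 + S)²) = √(-13112 + (73 + 12)²) = √(-13112 + 85²) = √(-13112 + 7225) = √(-5887) = 29*I*√7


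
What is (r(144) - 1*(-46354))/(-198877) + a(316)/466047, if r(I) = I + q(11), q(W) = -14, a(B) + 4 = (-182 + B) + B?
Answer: -21575029606/92686029219 ≈ -0.23278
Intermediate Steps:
a(B) = -186 + 2*B (a(B) = -4 + ((-182 + B) + B) = -4 + (-182 + 2*B) = -186 + 2*B)
r(I) = -14 + I (r(I) = I - 14 = -14 + I)
(r(144) - 1*(-46354))/(-198877) + a(316)/466047 = ((-14 + 144) - 1*(-46354))/(-198877) + (-186 + 2*316)/466047 = (130 + 46354)*(-1/198877) + (-186 + 632)*(1/466047) = 46484*(-1/198877) + 446*(1/466047) = -46484/198877 + 446/466047 = -21575029606/92686029219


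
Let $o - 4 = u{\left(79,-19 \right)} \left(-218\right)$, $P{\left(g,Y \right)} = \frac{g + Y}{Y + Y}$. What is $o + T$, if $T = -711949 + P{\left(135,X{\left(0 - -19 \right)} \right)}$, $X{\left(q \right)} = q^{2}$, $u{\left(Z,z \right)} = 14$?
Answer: $- \frac{258113669}{361} \approx -7.15 \cdot 10^{5}$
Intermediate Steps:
$P{\left(g,Y \right)} = \frac{Y + g}{2 Y}$
$T = - \frac{257013341}{361}$ ($T = -711949 + \frac{\left(0 - -19\right)^{2} + 135}{2 \left(0 - -19\right)^{2}} = -711949 + \frac{\left(0 + 19\right)^{2} + 135}{2 \left(0 + 19\right)^{2}} = -711949 + \frac{19^{2} + 135}{2 \cdot 19^{2}} = -711949 + \frac{361 + 135}{2 \cdot 361} = -711949 + \frac{1}{2} \cdot \frac{1}{361} \cdot 496 = -711949 + \frac{248}{361} = - \frac{257013341}{361} \approx -7.1195 \cdot 10^{5}$)
$o = -3048$ ($o = 4 + 14 \left(-218\right) = 4 - 3052 = -3048$)
$o + T = -3048 - \frac{257013341}{361} = - \frac{258113669}{361}$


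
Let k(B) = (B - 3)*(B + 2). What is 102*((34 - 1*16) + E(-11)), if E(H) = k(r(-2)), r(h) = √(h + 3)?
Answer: 1224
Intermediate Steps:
r(h) = √(3 + h)
k(B) = (-3 + B)*(2 + B)
E(H) = -6 (E(H) = -6 + (√(3 - 2))² - √(3 - 2) = -6 + (√1)² - √1 = -6 + 1² - 1*1 = -6 + 1 - 1 = -6)
102*((34 - 1*16) + E(-11)) = 102*((34 - 1*16) - 6) = 102*((34 - 16) - 6) = 102*(18 - 6) = 102*12 = 1224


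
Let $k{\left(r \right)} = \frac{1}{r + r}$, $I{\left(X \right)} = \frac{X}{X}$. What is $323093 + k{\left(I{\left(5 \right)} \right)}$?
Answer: $\frac{646187}{2} \approx 3.2309 \cdot 10^{5}$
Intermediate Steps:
$I{\left(X \right)} = 1$
$k{\left(r \right)} = \frac{1}{2 r}$
$323093 + k{\left(I{\left(5 \right)} \right)} = 323093 + \frac{1}{2 \cdot 1} = 323093 + \frac{1}{2} \cdot 1 = 323093 + \frac{1}{2} = \frac{646187}{2}$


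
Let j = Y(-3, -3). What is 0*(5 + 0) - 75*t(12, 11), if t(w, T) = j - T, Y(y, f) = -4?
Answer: 1125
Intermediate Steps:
j = -4
t(w, T) = -4 - T
0*(5 + 0) - 75*t(12, 11) = 0*(5 + 0) - 75*(-4 - 1*11) = 0*5 - 75*(-4 - 11) = 0 - 75*(-15) = 0 + 1125 = 1125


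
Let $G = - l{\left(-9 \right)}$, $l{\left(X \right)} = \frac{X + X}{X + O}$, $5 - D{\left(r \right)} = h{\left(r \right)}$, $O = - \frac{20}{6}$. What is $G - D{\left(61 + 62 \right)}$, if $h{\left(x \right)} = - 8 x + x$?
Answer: $- \frac{32096}{37} \approx -867.46$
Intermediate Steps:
$h{\left(x \right)} = - 7 x$
$O = - \frac{10}{3}$ ($O = \left(-20\right) \frac{1}{6} = - \frac{10}{3} \approx -3.3333$)
$D{\left(r \right)} = 5 + 7 r$ ($D{\left(r \right)} = 5 - - 7 r = 5 + 7 r$)
$l{\left(X \right)} = \frac{2 X}{- \frac{10}{3} + X}$ ($l{\left(X \right)} = \frac{X + X}{X - \frac{10}{3}} = \frac{2 X}{- \frac{10}{3} + X}$)
$G = - \frac{54}{37}$ ($G = - \frac{6 \left(-9\right)}{-10 + 3 \left(-9\right)} = - \frac{6 \left(-9\right)}{-10 - 27} = - \frac{6 \left(-9\right)}{-37} = - \frac{6 \left(-9\right) \left(-1\right)}{37} = \left(-1\right) \frac{54}{37} = - \frac{54}{37} \approx -1.4595$)
$G - D{\left(61 + 62 \right)} = - \frac{54}{37} - \left(5 + 7 \left(61 + 62\right)\right) = - \frac{54}{37} - \left(5 + 7 \cdot 123\right) = - \frac{54}{37} - \left(5 + 861\right) = - \frac{54}{37} - 866 = - \frac{32096}{37}$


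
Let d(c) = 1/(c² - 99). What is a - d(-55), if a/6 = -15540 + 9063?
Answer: -113710213/2926 ≈ -38862.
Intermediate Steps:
d(c) = 1/(-99 + c²)
a = -38862 (a = 6*(-15540 + 9063) = 6*(-6477) = -38862)
a - d(-55) = -38862 - 1/(-99 + (-55)²) = -38862 - 1/(-99 + 3025) = -38862 - 1/2926 = -113710213/2926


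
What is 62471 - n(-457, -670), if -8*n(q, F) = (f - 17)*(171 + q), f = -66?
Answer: 261753/4 ≈ 65438.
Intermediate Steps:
n(q, F) = 14193/8 + 83*q/8 (n(q, F) = -(-66 - 17)*(171 + q)/8 = -(-83)*(171 + q)/8 = -(-14193 - 83*q)/8 = 14193/8 + 83*q/8)
62471 - n(-457, -670) = 62471 - (14193/8 + (83/8)*(-457)) = 62471 - (14193/8 - 37931/8) = 62471 - 1*(-11869/4) = 62471 + 11869/4 = 261753/4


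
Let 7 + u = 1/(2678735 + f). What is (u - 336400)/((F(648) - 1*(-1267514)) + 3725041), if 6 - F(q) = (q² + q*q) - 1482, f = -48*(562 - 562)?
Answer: -300381735048/3709364897575 ≈ -0.080979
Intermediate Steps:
f = 0 (f = -48*0 = 0)
u = -18751144/2678735 (u = -7 + 1/(2678735 + 0) = -7 + 1/2678735 = -18751144/2678735 ≈ -7.0000)
F(q) = 1488 - 2*q² (F(q) = 6 - ((q² + q*q) - 1482) = 6 - ((q² + q²) - 1482) = 6 - (2*q² - 1482) = 6 - (-1482 + 2*q²) = 6 + (1482 - 2*q²) = 1488 - 2*q²)
(u - 336400)/((F(648) - 1*(-1267514)) + 3725041) = (-18751144/2678735 - 336400)/(((1488 - 2*648²) - 1*(-1267514)) + 3725041) = -901145205144/(2678735*(((1488 - 2*419904) + 1267514) + 3725041)) = -901145205144/(2678735*(((1488 - 839808) + 1267514) + 3725041)) = -901145205144/(2678735*((-838320 + 1267514) + 3725041)) = -901145205144/(2678735*(429194 + 3725041)) = -901145205144/2678735/4154235 = -901145205144/2678735*1/4154235 = -300381735048/3709364897575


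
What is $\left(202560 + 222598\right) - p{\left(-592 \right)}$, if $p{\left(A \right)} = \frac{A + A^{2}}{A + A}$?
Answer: $\frac{850907}{2} \approx 4.2545 \cdot 10^{5}$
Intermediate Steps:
$p{\left(A \right)} = \frac{A + A^{2}}{2 A}$
$\left(202560 + 222598\right) - p{\left(-592 \right)} = \left(202560 + 222598\right) - \left(\frac{1}{2} + \frac{1}{2} \left(-592\right)\right) = 425158 - \left(\frac{1}{2} - 296\right) = 425158 - - \frac{591}{2} = 425158 + \frac{591}{2} = \frac{850907}{2}$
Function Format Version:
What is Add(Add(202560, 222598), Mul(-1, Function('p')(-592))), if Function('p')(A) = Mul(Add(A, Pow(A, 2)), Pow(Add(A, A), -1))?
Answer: Rational(850907, 2) ≈ 4.2545e+5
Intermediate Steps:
Function('p')(A) = Mul(Rational(1, 2), Pow(A, -1), Add(A, Pow(A, 2))) (Function('p')(A) = Mul(Add(A, Pow(A, 2)), Pow(Mul(2, A), -1)) = Mul(Add(A, Pow(A, 2)), Mul(Rational(1, 2), Pow(A, -1))) = Mul(Rational(1, 2), Pow(A, -1), Add(A, Pow(A, 2))))
Add(Add(202560, 222598), Mul(-1, Function('p')(-592))) = Add(Add(202560, 222598), Mul(-1, Add(Rational(1, 2), Mul(Rational(1, 2), -592)))) = Add(425158, Mul(-1, Add(Rational(1, 2), -296))) = Add(425158, Mul(-1, Rational(-591, 2))) = Add(425158, Rational(591, 2)) = Rational(850907, 2)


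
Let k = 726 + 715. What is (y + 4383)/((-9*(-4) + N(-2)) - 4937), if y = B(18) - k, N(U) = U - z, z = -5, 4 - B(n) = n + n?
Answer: -1455/2449 ≈ -0.59412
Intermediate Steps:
B(n) = 4 - 2*n (B(n) = 4 - (n + n) = 4 - 2*n)
N(U) = 5 + U (N(U) = U - 1*(-5) = U + 5 = 5 + U)
k = 1441
y = -1473 (y = (4 - 2*18) - 1*1441 = (4 - 36) - 1441 = -32 - 1441 = -1473)
(y + 4383)/((-9*(-4) + N(-2)) - 4937) = (-1473 + 4383)/((-9*(-4) + (5 - 2)) - 4937) = 2910/((36 + 3) - 4937) = 2910/(39 - 4937) = 2910/(-4898) = 2910*(-1/4898) = -1455/2449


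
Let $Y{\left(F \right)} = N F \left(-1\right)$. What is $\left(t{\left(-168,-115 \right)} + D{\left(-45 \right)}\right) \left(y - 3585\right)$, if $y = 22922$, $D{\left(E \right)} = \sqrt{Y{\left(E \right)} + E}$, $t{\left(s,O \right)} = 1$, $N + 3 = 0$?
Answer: $19337 + 116022 i \sqrt{5} \approx 19337.0 + 2.5943 \cdot 10^{5} i$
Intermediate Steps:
$N = -3$ ($N = -3 + 0 = -3$)
$Y{\left(F \right)} = 3 F$ ($Y{\left(F \right)} = - 3 F \left(-1\right) = 3 F$)
$D{\left(E \right)} = 2 \sqrt{E}$ ($D{\left(E \right)} = \sqrt{3 E + E} = \sqrt{4 E} = 2 \sqrt{E}$)
$\left(t{\left(-168,-115 \right)} + D{\left(-45 \right)}\right) \left(y - 3585\right) = \left(1 + 2 \sqrt{-45}\right) \left(22922 - 3585\right) = \left(1 + 2 \cdot 3 i \sqrt{5}\right) 19337 = \left(1 + 6 i \sqrt{5}\right) 19337 = 19337 + 116022 i \sqrt{5}$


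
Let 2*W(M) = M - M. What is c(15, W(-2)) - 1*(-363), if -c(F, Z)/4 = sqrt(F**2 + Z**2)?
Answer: 303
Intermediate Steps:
W(M) = 0 (W(M) = (M - M)/2 = (1/2)*0 = 0)
c(F, Z) = -4*sqrt(F**2 + Z**2)
c(15, W(-2)) - 1*(-363) = -4*sqrt(15**2 + 0**2) - 1*(-363) = -4*sqrt(225 + 0) + 363 = -4*sqrt(225) + 363 = -4*15 + 363 = -60 + 363 = 303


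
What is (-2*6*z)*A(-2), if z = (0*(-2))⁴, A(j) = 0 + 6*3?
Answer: 0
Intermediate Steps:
A(j) = 18 (A(j) = 0 + 18 = 18)
z = 0 (z = 0⁴ = 0)
(-2*6*z)*A(-2) = -2*6*0*18 = -0*18 = -2*0*18 = 0*18 = 0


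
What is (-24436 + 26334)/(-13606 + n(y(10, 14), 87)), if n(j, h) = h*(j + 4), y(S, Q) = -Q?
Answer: -949/7238 ≈ -0.13111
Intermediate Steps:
n(j, h) = h*(4 + j)
(-24436 + 26334)/(-13606 + n(y(10, 14), 87)) = (-24436 + 26334)/(-13606 + 87*(4 - 1*14)) = 1898/(-13606 + 87*(4 - 14)) = 1898/(-13606 + 87*(-10)) = 1898/(-13606 - 870) = 1898/(-14476) = 1898*(-1/14476) = -949/7238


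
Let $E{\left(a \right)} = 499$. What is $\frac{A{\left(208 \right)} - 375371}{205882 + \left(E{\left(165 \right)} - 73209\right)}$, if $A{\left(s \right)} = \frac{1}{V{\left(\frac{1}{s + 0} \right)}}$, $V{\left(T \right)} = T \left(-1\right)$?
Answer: $- \frac{375579}{133172} \approx -2.8203$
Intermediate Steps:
$V{\left(T \right)} = - T$
$A{\left(s \right)} = - s$ ($A{\left(s \right)} = \frac{1}{\left(-1\right) \frac{1}{s + 0}} = \frac{1}{\left(-1\right) \frac{1}{s}} = - s$)
$\frac{A{\left(208 \right)} - 375371}{205882 + \left(E{\left(165 \right)} - 73209\right)} = \frac{\left(-1\right) 208 - 375371}{205882 + \left(499 - 73209\right)} = \frac{-208 - 375371}{205882 + \left(499 - 73209\right)} = - \frac{375579}{205882 - 72710} = - \frac{375579}{133172}$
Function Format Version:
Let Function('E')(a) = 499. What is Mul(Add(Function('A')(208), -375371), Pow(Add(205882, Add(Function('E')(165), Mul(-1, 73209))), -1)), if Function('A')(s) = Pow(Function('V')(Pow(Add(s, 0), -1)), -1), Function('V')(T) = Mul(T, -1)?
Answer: Rational(-375579, 133172) ≈ -2.8203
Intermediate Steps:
Function('V')(T) = Mul(-1, T)
Function('A')(s) = Mul(-1, s) (Function('A')(s) = Pow(Mul(-1, Pow(Add(s, 0), -1)), -1) = Pow(Mul(-1, Pow(s, -1)), -1) = Mul(-1, s))
Mul(Add(Function('A')(208), -375371), Pow(Add(205882, Add(Function('E')(165), Mul(-1, 73209))), -1)) = Mul(Add(Mul(-1, 208), -375371), Pow(Add(205882, Add(499, Mul(-1, 73209))), -1)) = Mul(Add(-208, -375371), Pow(Add(205882, Add(499, -73209)), -1)) = Mul(-375579, Pow(Add(205882, -72710), -1)) = Mul(-375579, Pow(133172, -1)) = Mul(-375579, Rational(1, 133172)) = Rational(-375579, 133172)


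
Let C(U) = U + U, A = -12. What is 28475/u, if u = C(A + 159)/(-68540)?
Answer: -975838250/147 ≈ -6.6384e+6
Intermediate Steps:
C(U) = 2*U
u = -147/34270 (u = (2*(-12 + 159))/(-68540) = (2*147)*(-1/68540) = 294*(-1/68540) = -147/34270 ≈ -0.0042895)
28475/u = 28475/(-147/34270) = 28475*(-34270/147) = -975838250/147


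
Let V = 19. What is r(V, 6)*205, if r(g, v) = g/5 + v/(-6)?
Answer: 574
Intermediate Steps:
r(g, v) = -v/6 + g/5 (r(g, v) = g*(⅕) + v*(-⅙) = g/5 - v/6 = -v/6 + g/5)
r(V, 6)*205 = (-⅙*6 + (⅕)*19)*205 = (-1 + 19/5)*205 = (14/5)*205 = 574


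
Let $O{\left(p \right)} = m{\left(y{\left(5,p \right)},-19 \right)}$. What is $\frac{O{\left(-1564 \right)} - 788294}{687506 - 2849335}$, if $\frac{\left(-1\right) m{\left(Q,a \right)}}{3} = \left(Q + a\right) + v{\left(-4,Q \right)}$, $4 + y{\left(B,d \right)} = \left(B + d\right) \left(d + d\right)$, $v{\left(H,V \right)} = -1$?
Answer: $\frac{15417878}{2161829} \approx 7.1319$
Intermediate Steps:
$y{\left(B,d \right)} = -4 + 2 d \left(B + d\right)$ ($y{\left(B,d \right)} = -4 + \left(B + d\right) \left(d + d\right) = -4 + \left(B + d\right) 2 d = -4 + 2 d \left(B + d\right)$)
$m{\left(Q,a \right)} = 3 - 3 Q - 3 a$ ($m{\left(Q,a \right)} = - 3 \left(\left(Q + a\right) - 1\right) = - 3 \left(-1 + Q + a\right) = 3 - 3 Q - 3 a$)
$O{\left(p \right)} = 72 - 30 p - 6 p^{2}$ ($O{\left(p \right)} = 3 - 3 \left(-4 + 2 p^{2} + 2 \cdot 5 p\right) - -57 = 3 - 3 \left(-4 + 2 p^{2} + 10 p\right) + 57 = 3 - \left(-12 + 6 p^{2} + 30 p\right) + 57 = 72 - 30 p - 6 p^{2}$)
$\frac{O{\left(-1564 \right)} - 788294}{687506 - 2849335} = \frac{\left(72 - -46920 - 6 \left(-1564\right)^{2}\right) - 788294}{687506 - 2849335} = \frac{\left(72 + 46920 - 14676576\right) - 788294}{-2161829} = \left(\left(72 + 46920 - 14676576\right) - 788294\right) \left(- \frac{1}{2161829}\right) = \left(-14629584 - 788294\right) \left(- \frac{1}{2161829}\right) = \left(-15417878\right) \left(- \frac{1}{2161829}\right) = \frac{15417878}{2161829}$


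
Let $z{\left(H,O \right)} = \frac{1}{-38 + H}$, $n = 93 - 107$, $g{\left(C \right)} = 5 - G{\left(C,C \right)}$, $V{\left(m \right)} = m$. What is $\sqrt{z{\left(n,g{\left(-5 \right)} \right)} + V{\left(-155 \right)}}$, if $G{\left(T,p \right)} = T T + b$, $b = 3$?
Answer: $\frac{i \sqrt{104793}}{26} \approx 12.451 i$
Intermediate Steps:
$G{\left(T,p \right)} = 3 + T^{2}$ ($G{\left(T,p \right)} = T T + 3 = T^{2} + 3 = 3 + T^{2}$)
$g{\left(C \right)} = 2 - C^{2}$ ($g{\left(C \right)} = 5 - \left(3 + C^{2}\right) = 2 - C^{2}$)
$n = -14$ ($n = 93 - 107 = -14$)
$\sqrt{z{\left(n,g{\left(-5 \right)} \right)} + V{\left(-155 \right)}} = \sqrt{\frac{1}{-38 - 14} - 155} = \sqrt{\frac{1}{-52} - 155} = \sqrt{- \frac{1}{52} - 155} = \sqrt{- \frac{8061}{52}} = \frac{i \sqrt{104793}}{26}$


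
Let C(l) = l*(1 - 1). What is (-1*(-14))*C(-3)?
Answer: 0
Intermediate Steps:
C(l) = 0 (C(l) = l*0 = 0)
(-1*(-14))*C(-3) = -1*(-14)*0 = 14*0 = 0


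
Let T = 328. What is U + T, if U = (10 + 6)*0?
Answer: 328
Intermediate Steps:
U = 0 (U = 16*0 = 0)
U + T = 0 + 328 = 328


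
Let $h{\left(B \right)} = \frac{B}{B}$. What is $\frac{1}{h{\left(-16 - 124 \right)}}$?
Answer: $1$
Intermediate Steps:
$h{\left(B \right)} = 1$
$\frac{1}{h{\left(-16 - 124 \right)}} = 1^{-1} = 1$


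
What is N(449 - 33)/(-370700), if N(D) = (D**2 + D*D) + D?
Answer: -86632/92675 ≈ -0.93479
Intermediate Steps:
N(D) = D + 2*D**2 (N(D) = (D**2 + D**2) + D = 2*D**2 + D = D + 2*D**2)
N(449 - 33)/(-370700) = ((449 - 33)*(1 + 2*(449 - 33)))/(-370700) = (416*(1 + 2*416))*(-1/370700) = (416*(1 + 832))*(-1/370700) = (416*833)*(-1/370700) = 346528*(-1/370700) = -86632/92675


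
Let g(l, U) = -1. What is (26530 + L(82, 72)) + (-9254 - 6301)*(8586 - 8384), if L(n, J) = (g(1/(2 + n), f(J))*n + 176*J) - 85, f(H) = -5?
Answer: -3103075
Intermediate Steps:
L(n, J) = -85 - n + 176*J (L(n, J) = (-n + 176*J) - 85 = -85 - n + 176*J)
(26530 + L(82, 72)) + (-9254 - 6301)*(8586 - 8384) = (26530 + (-85 - 1*82 + 176*72)) + (-9254 - 6301)*(8586 - 8384) = (26530 + (-85 - 82 + 12672)) - 15555*202 = (26530 + 12505) - 3142110 = 39035 - 3142110 = -3103075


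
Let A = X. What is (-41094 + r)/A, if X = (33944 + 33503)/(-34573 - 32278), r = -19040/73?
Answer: 201816617602/4923631 ≈ 40989.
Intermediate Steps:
r = -19040/73 ≈ -260.82
X = -67447/66851 (X = 67447/(-66851) = 67447*(-1/66851) = -67447/66851 ≈ -1.0089)
A = -67447/66851 ≈ -1.0089
(-41094 + r)/A = (-41094 - 19040/73)/(-67447/66851) = -3018902/73*(-66851/67447) = 201816617602/4923631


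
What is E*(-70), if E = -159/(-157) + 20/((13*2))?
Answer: -254590/2041 ≈ -124.74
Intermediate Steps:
E = 3637/2041 (E = -159*(-1/157) + 20/26 = 159/157 + 20*(1/26) = 159/157 + 10/13 = 3637/2041 ≈ 1.7820)
E*(-70) = (3637/2041)*(-70) = -254590/2041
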